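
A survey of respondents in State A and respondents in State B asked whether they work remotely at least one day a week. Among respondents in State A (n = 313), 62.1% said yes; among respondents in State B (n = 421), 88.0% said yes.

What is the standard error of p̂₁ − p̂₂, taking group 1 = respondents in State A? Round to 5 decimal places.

0.03167

SE₁ = √(p̂₁(1−p̂₁)/n₁) = √(0.6210·0.3790/313) = 0.02742; SE₂ = √(0.8800·0.1200/421) = 0.01584.
Independent samples: SE of the difference = √(SE₁² + SE₂²) = √(0.0007518564 + 0.0002509056) = 0.03167.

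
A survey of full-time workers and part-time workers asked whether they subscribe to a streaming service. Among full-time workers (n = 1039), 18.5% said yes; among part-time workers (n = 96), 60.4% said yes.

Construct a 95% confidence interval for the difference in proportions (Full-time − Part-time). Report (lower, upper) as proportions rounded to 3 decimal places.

(-0.520, -0.318)

SE₁ = √(p̂₁(1−p̂₁)/n₁) = √(0.1850·0.8150/1039) = 0.01205; SE₂ = √(0.6040·0.3960/96) = 0.04991.
Independent samples: SE of the difference = √(SE₁² + SE₂²) = √(0.0001452025 + 0.0024910081) = 0.05134.
z* for 95% confidence is 1.960, so the margin of error is 1.960 × 0.05134 = 0.10063.
Point estimate p̂₁ − p̂₂ = 0.1850 − 0.6040 = -0.4190.
-0.4190 ± 0.10063 → (-0.520, -0.318).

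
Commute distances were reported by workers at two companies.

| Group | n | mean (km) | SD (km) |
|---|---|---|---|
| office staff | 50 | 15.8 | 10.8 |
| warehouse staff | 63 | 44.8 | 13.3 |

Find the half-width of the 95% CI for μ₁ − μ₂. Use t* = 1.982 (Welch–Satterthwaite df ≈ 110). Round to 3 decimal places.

4.494

Standard errors of each mean: 10.8/√50 = 1.5274 and 13.3/√63 = 1.6756.
SE(x̄₁ − x̄₂) = √(1.5274² + 1.6756²) = 2.2673 for independent samples with unequal variances.
With t* = 1.982, the margin is 1.982 × 2.2673 = 4.4938.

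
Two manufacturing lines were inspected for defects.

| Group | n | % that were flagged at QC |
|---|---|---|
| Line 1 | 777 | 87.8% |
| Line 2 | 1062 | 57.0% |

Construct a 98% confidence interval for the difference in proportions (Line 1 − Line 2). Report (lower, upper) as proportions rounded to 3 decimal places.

Each SE is √(p̂(1−p̂)/n): √(0.8780·0.1220/777) = 0.01174 and √(0.5700·0.4300/1062) = 0.01519.
SE(p̂₁ − p̂₂) = √(SE₁² + SE₂²) = √(0.0001378276 + 0.0002307361) = 0.01920, since the two samples are independent.
At 98% confidence z* = 2.326; margin = 2.326 × 0.01920 = 0.04466.
The difference is 0.8780 − 0.5700 = 0.3080, so the interval is 0.3080 ± 0.04466 = (0.263, 0.353).

(0.263, 0.353)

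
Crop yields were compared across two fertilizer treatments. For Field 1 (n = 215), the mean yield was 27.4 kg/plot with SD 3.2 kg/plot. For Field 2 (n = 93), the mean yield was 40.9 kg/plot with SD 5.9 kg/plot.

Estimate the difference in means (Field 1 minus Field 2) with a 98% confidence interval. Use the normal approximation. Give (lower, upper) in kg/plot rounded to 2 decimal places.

SE₁ = s₁/√n₁ = 3.2/√215 = 0.2182; SE₂ = 5.9/√93 = 0.6118.
Independent samples, unequal variances: SE_diff = √(SE₁² + SE₂²) = √(0.04761124 + 0.37429924) = 0.6495.
z* = 2.326, so margin of error = 2.326 × 0.6495 = 1.5107.
Difference in means = 27.4 − 40.9 = -13.5000.
-13.5000 ± 1.5107 → (-15.01, -11.99).

(-15.01, -11.99)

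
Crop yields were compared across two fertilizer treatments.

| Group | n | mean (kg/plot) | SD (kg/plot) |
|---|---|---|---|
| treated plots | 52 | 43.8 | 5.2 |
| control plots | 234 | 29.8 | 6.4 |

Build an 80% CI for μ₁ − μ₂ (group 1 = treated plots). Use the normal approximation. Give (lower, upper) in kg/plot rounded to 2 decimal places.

(12.93, 15.07)

Per-group SEs: s₁/√n₁ = 5.2/√52 = 0.7211, s₂/√n₂ = 6.4/√234 = 0.4184.
Unpooled SE of the difference: √(0.51998521 + 0.17505856) = 0.8337.
Margin of error = z* · SE = 1.282 × 0.8337 = 1.0688.
x̄₁ − x̄₂ = 43.8 − 29.8 = 14.0000.
CI: 14.0000 ± 1.0688 = (12.93, 15.07).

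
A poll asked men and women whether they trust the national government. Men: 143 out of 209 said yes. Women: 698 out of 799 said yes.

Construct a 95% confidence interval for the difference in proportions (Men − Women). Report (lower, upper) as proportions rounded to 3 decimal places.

p̂₁ = 143/209 = 0.6842 and p̂₂ = 698/799 = 0.8736.
SE₁ = √(p̂₁(1−p̂₁)/n₁) = √(0.6842·0.3158/209) = 0.03215; SE₂ = √(0.8736·0.1264/799) = 0.01176.
Independent samples: SE of the difference = √(SE₁² + SE₂²) = √(0.0010336225 + 0.0001382976) = 0.03423.
z* for 95% confidence is 1.960, so the margin of error is 1.960 × 0.03423 = 0.06709.
Point estimate p̂₁ − p̂₂ = 0.6842 − 0.8736 = -0.1894.
-0.1894 ± 0.06709 → (-0.256, -0.122).

(-0.256, -0.122)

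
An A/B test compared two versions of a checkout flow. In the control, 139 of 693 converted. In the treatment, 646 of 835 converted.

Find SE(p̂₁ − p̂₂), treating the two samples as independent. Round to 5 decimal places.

p̂₁ = 139/693 = 0.2006 and p̂₂ = 646/835 = 0.7737.
SE₁ = √(p̂₁(1−p̂₁)/n₁) = √(0.2006·0.7994/693) = 0.01521; SE₂ = √(0.7737·0.2263/835) = 0.01448.
Independent samples: SE of the difference = √(SE₁² + SE₂²) = √(0.0002313441 + 0.0002096704) = 0.02100.

0.02100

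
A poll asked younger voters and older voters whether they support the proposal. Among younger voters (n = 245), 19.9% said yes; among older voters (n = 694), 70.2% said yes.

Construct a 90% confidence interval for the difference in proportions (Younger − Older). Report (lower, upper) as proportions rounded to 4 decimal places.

(-0.5538, -0.4522)

Each SE is √(p̂(1−p̂)/n): √(0.1990·0.8010/245) = 0.02551 and √(0.7020·0.2980/694) = 0.01736.
SE(p̂₁ − p̂₂) = √(SE₁² + SE₂²) = √(0.0006507601 + 0.0003013696) = 0.03086, since the two samples are independent.
At 90% confidence z* = 1.645; margin = 1.645 × 0.03086 = 0.05076.
The difference is 0.1990 − 0.7020 = -0.5030, so the interval is -0.5030 ± 0.05076 = (-0.5538, -0.4522).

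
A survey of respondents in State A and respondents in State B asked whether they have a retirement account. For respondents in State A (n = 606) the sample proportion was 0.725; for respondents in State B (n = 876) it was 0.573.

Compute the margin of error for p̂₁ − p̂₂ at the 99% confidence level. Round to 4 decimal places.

SE₁ = √(p̂₁(1−p̂₁)/n₁) = √(0.7250·0.2750/606) = 0.01814; SE₂ = √(0.5730·0.4270/876) = 0.01671.
Independent samples: SE of the difference = √(SE₁² + SE₂²) = √(0.0003290596 + 0.0002792241) = 0.02466.
z* for 99% confidence is 2.576, so the margin of error is 2.576 × 0.02466 = 0.06352.

0.0635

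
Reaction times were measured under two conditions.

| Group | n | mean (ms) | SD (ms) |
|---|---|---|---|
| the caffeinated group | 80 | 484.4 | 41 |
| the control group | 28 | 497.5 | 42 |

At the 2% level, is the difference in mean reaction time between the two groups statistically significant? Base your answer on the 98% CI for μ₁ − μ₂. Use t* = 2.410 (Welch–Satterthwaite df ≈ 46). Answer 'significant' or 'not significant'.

not significant

Standard errors of each mean: 41/√80 = 4.5839 and 42/√28 = 7.9373.
SE(x̄₁ − x̄₂) = √(4.5839² + 7.9373²) = 9.1659 for independent samples with unequal variances.
With t* = 2.410, the margin is 2.410 × 9.1659 = 22.0898.
x̄₁ − x̄₂ = 484.4 − 497.5 = -13.1000; the interval is -13.1000 ± 22.0898 = (-35.1898, 8.9898).
The interval (-35.1898, 8.9898) contains 0, so the difference is not significant.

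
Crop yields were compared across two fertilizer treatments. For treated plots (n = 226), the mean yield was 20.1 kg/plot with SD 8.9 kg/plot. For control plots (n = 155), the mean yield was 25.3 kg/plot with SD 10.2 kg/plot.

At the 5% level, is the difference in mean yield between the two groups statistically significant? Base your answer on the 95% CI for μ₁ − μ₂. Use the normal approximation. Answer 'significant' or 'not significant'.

significant

Standard errors of each mean: 8.9/√226 = 0.5920 and 10.2/√155 = 0.8193.
SE(x̄₁ − x̄₂) = √(0.5920² + 0.8193²) = 1.0108 for independent samples with unequal variances.
With z* = 1.960, the margin is 1.960 × 1.0108 = 1.9812.
x̄₁ − x̄₂ = 20.1 − 25.3 = -5.2000; the interval is -5.2000 ± 1.9812 = (-7.1812, -3.2188).
The interval (-7.1812, -3.2188) does not contain 0, so the difference is significant.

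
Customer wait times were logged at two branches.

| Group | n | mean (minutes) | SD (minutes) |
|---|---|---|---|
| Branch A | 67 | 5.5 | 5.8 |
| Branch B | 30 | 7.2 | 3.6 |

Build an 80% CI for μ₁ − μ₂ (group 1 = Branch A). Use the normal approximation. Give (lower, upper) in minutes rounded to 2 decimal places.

Per-group SEs: s₁/√n₁ = 5.8/√67 = 0.7086, s₂/√n₂ = 3.6/√30 = 0.6573.
Unpooled SE of the difference: √(0.50211396 + 0.43204329) = 0.9665.
Margin of error = z* · SE = 1.282 × 0.9665 = 1.2391.
x̄₁ − x̄₂ = 5.5 − 7.2 = -1.7000.
CI: -1.7000 ± 1.2391 = (-2.94, -0.46).

(-2.94, -0.46)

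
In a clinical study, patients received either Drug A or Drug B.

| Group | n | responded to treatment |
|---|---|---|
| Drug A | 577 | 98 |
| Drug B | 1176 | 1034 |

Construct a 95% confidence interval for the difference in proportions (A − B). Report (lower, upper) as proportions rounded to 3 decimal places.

First, p̂₁ = 98/577 = 0.1698; p̂₂ = 1034/1176 = 0.8793.
The two standard errors are √(0.1698×0.8302/577) = 0.01563 and √(0.8793×0.1207/1176) = 0.00950.
Because the samples are independent, SE_diff = √(0.01563² + 0.00950²) = 0.01829.
Using z* = 1.960 for 95%, ME = 1.960 × 0.01829 = 0.03585.
p̂₁ − p̂₂ = -0.7095; interval -0.7095 ± 0.03585 gives (-0.745, -0.674).

(-0.745, -0.674)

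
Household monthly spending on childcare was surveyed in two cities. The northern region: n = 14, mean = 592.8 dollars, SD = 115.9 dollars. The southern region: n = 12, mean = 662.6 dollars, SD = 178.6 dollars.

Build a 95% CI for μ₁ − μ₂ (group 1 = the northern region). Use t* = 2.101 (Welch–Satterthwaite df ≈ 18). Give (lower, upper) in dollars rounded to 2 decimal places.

SE₁ = s₁/√n₁ = 115.9/√14 = 30.9756; SE₂ = 178.6/√12 = 51.5574.
Independent samples, unequal variances: SE_diff = √(SE₁² + SE₂²) = √(959.48779536 + 2658.16549476) = 60.1469.
t* = 2.101, so margin of error = 2.101 × 60.1469 = 126.3686.
Difference in means = 592.8 − 662.6 = -69.8000.
-69.8000 ± 126.3686 → (-196.17, 56.57).

(-196.17, 56.57)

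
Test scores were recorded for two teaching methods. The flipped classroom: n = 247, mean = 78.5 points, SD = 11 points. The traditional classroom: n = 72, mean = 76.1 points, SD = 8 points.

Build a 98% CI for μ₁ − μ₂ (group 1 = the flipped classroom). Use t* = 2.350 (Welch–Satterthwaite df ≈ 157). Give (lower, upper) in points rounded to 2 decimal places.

Per-group SEs: s₁/√n₁ = 11/√247 = 0.6999, s₂/√n₂ = 8/√72 = 0.9428.
Unpooled SE of the difference: √(0.48986001 + 0.88887184) = 1.1742.
Margin of error = t* · SE = 2.350 × 1.1742 = 2.7594.
x̄₁ − x̄₂ = 78.5 − 76.1 = 2.4000.
CI: 2.4000 ± 2.7594 = (-0.36, 5.16).

(-0.36, 5.16)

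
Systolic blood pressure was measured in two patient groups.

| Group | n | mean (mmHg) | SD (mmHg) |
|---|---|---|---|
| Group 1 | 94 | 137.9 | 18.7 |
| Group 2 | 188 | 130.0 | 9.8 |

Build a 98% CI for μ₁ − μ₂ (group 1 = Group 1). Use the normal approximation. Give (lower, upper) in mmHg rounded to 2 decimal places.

(3.12, 12.68)

SE₁ = s₁/√n₁ = 18.7/√94 = 1.9288; SE₂ = 9.8/√188 = 0.7147.
Independent samples, unequal variances: SE_diff = √(SE₁² + SE₂²) = √(3.72026944 + 0.51079609) = 2.0570.
z* = 2.326, so margin of error = 2.326 × 2.0570 = 4.7846.
Difference in means = 137.9 − 130.0 = 7.9000.
7.9000 ± 4.7846 → (3.12, 12.68).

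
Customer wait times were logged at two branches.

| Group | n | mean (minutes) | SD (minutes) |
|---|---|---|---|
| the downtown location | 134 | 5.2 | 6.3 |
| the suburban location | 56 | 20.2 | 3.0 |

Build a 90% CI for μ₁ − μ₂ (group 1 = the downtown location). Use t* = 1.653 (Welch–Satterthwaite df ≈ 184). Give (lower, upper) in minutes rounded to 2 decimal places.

(-16.12, -13.88)

SE₁ = s₁/√n₁ = 6.3/√134 = 0.5442; SE₂ = 3.0/√56 = 0.4009.
Independent samples, unequal variances: SE_diff = √(SE₁² + SE₂²) = √(0.29615364 + 0.16072081) = 0.6759.
t* = 1.653, so margin of error = 1.653 × 0.6759 = 1.1173.
Difference in means = 5.2 − 20.2 = -15.0000.
-15.0000 ± 1.1173 → (-16.12, -13.88).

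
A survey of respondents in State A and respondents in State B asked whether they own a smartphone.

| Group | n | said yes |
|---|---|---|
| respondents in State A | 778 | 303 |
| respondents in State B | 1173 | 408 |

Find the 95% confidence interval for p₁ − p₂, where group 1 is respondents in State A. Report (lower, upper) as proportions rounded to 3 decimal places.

(-0.002, 0.085)

p̂₁ = 303/778 = 0.3895 and p̂₂ = 408/1173 = 0.3478.
SE₁ = √(p̂₁(1−p̂₁)/n₁) = √(0.3895·0.6105/778) = 0.01748; SE₂ = √(0.3478·0.6522/1173) = 0.01391.
Independent samples: SE of the difference = √(SE₁² + SE₂²) = √(0.0003055504 + 0.0001934881) = 0.02234.
z* for 95% confidence is 1.960, so the margin of error is 1.960 × 0.02234 = 0.04379.
Point estimate p̂₁ − p̂₂ = 0.3895 − 0.3478 = 0.0417.
0.0417 ± 0.04379 → (-0.002, 0.085).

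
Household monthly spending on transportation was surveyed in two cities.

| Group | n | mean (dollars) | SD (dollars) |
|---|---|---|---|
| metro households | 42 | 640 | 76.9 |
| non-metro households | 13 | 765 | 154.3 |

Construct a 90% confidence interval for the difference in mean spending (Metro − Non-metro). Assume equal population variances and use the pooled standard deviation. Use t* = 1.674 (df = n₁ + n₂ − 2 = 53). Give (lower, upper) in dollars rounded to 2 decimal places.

Pooled variance s_p² = [41·76.9² + 12·154.3²] / (42+13−2) = 9965.2809, so s_p = 99.8263.
SE_diff = s_p·√(1/n₁ + 1/n₂) = 99.8263·√(1/42 + 1/13) = 31.6833.
t* = 1.674; margin = 1.674 × 31.6833 = 53.0378.
Difference = 640 − 765 = -125.0000.
-125.0000 ± 53.0378 → (-178.04, -71.96).

(-178.04, -71.96)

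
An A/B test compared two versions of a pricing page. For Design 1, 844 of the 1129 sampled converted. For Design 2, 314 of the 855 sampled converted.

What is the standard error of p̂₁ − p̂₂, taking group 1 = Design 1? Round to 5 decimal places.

Sample proportions: 844/1129 = 0.7476, 314/855 = 0.3673.
Each SE is √(p̂(1−p̂)/n): √(0.7476·0.2524/1129) = 0.01293 and √(0.3673·0.6327/855) = 0.01649.
SE(p̂₁ − p̂₂) = √(SE₁² + SE₂²) = √(0.0001671849 + 0.0002719201) = 0.02095, since the two samples are independent.

0.02095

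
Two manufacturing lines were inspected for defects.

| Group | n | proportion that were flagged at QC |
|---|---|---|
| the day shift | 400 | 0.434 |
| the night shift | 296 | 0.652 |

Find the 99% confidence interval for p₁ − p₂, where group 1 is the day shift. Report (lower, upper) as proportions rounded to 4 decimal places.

SE₁ = √(p̂₁(1−p̂₁)/n₁) = √(0.4340·0.5660/400) = 0.02478; SE₂ = √(0.6520·0.3480/296) = 0.02769.
Independent samples: SE of the difference = √(SE₁² + SE₂²) = √(0.0006140484 + 0.0007667361) = 0.03716.
z* for 99% confidence is 2.576, so the margin of error is 2.576 × 0.03716 = 0.09572.
Point estimate p̂₁ − p̂₂ = 0.4340 − 0.6520 = -0.2180.
-0.2180 ± 0.09572 → (-0.3137, -0.1223).

(-0.3137, -0.1223)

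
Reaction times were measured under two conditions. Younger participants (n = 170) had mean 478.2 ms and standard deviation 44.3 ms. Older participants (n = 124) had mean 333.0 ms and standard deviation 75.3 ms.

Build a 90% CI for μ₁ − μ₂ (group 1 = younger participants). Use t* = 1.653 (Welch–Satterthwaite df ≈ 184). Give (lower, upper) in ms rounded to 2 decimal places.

Per-group SEs: s₁/√n₁ = 44.3/√170 = 3.3977, s₂/√n₂ = 75.3/√124 = 6.7621.
Unpooled SE of the difference: √(11.54436529 + 45.72599641) = 7.5677.
Margin of error = t* · SE = 1.653 × 7.5677 = 12.5094.
x̄₁ − x̄₂ = 478.2 − 333.0 = 145.2000.
CI: 145.2000 ± 12.5094 = (132.69, 157.71).

(132.69, 157.71)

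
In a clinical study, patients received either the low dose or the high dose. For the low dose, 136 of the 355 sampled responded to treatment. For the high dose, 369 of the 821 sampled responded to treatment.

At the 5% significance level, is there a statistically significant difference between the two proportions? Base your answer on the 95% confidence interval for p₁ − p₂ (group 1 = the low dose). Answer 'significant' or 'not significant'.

significant

p̂₁ = 136/355 = 0.3831 and p̂₂ = 369/821 = 0.4495.
SE₁ = √(p̂₁(1−p̂₁)/n₁) = √(0.3831·0.6169/355) = 0.02580; SE₂ = √(0.4495·0.5505/821) = 0.01736.
Independent samples: SE of the difference = √(SE₁² + SE₂²) = √(0.00066564 + 0.0003013696) = 0.03110.
z* for 95% confidence is 1.960, so the margin of error is 1.960 × 0.03110 = 0.06096.
Point estimate p̂₁ − p̂₂ = 0.3831 − 0.4495 = -0.0664.
-0.0664 ± 0.06096 → (-0.12736, -0.00544).
The interval (-0.12736, -0.00544) does not contain 0, so the difference is significant.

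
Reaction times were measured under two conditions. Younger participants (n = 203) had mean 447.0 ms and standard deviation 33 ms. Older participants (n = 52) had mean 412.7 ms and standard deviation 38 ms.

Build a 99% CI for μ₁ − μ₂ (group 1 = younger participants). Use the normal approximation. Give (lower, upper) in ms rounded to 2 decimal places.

Per-group SEs: s₁/√n₁ = 33/√203 = 2.3161, s₂/√n₂ = 38/√52 = 5.2697.
Unpooled SE of the difference: √(5.36431921 + 27.76973809) = 5.7562.
Margin of error = z* · SE = 2.576 × 5.7562 = 14.8280.
x̄₁ − x̄₂ = 447.0 − 412.7 = 34.3000.
CI: 34.3000 ± 14.8280 = (19.47, 49.13).

(19.47, 49.13)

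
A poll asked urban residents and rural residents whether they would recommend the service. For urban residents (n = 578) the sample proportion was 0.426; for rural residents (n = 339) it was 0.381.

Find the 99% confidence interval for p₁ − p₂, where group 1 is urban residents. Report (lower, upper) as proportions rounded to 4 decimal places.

Each SE is √(p̂(1−p̂)/n): √(0.4260·0.5740/578) = 0.02057 and √(0.3810·0.6190/339) = 0.02638.
SE(p̂₁ − p̂₂) = √(SE₁² + SE₂²) = √(0.0004231249 + 0.0006959044) = 0.03345, since the two samples are independent.
At 99% confidence z* = 2.576; margin = 2.576 × 0.03345 = 0.08617.
The difference is 0.4260 − 0.3810 = 0.0450, so the interval is 0.0450 ± 0.08617 = (-0.0412, 0.1312).

(-0.0412, 0.1312)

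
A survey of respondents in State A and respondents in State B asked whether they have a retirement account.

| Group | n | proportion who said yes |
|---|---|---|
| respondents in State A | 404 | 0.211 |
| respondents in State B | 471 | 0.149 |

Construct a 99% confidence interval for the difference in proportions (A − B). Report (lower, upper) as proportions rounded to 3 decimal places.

(-0.005, 0.129)

Each SE is √(p̂(1−p̂)/n): √(0.2110·0.7890/404) = 0.02030 and √(0.1490·0.8510/471) = 0.01641.
SE(p̂₁ − p̂₂) = √(SE₁² + SE₂²) = √(0.00041209 + 0.0002692881) = 0.02610, since the two samples are independent.
At 99% confidence z* = 2.576; margin = 2.576 × 0.02610 = 0.06723.
The difference is 0.2110 − 0.1490 = 0.0620, so the interval is 0.0620 ± 0.06723 = (-0.005, 0.129).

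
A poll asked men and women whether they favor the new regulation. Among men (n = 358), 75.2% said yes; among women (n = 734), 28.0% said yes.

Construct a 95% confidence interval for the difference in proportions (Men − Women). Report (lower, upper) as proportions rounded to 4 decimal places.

The two standard errors are √(0.7520×0.2480/358) = 0.02282 and √(0.2800×0.7200/734) = 0.01657.
Because the samples are independent, SE_diff = √(0.02282² + 0.01657²) = 0.02820.
Using z* = 1.960 for 95%, ME = 1.960 × 0.02820 = 0.05527.
p̂₁ − p̂₂ = 0.4720; interval 0.4720 ± 0.05527 gives (0.4167, 0.5273).

(0.4167, 0.5273)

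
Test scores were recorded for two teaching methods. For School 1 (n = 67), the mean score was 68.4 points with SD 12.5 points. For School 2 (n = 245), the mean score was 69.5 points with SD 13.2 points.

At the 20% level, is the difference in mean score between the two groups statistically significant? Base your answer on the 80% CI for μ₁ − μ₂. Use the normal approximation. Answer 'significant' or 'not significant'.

not significant

SE₁ = s₁/√n₁ = 12.5/√67 = 1.5271; SE₂ = 13.2/√245 = 0.8433.
Independent samples, unequal variances: SE_diff = √(SE₁² + SE₂²) = √(2.33203441 + 0.71115489) = 1.7445.
z* = 1.282, so margin of error = 1.282 × 1.7445 = 2.2364.
Difference in means = 68.4 − 69.5 = -1.1000.
-1.1000 ± 2.2364 → (-3.3364, 1.1364).
The interval (-3.3364, 1.1364) contains 0, so the difference is not significant.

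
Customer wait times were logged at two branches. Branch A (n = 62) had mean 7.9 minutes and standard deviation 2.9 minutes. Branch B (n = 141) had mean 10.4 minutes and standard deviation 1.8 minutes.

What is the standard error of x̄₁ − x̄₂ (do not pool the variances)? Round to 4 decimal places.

0.3983

Standard errors of each mean: 2.9/√62 = 0.3683 and 1.8/√141 = 0.1516.
SE(x̄₁ − x̄₂) = √(0.3683² + 0.1516²) = 0.3983 for independent samples with unequal variances.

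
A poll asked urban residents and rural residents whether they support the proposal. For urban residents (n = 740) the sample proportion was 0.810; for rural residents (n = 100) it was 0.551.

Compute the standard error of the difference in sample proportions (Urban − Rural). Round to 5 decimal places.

0.05179

The two standard errors are √(0.8100×0.1900/740) = 0.01442 and √(0.5510×0.4490/100) = 0.04974.
Because the samples are independent, SE_diff = √(0.01442² + 0.04974²) = 0.05179.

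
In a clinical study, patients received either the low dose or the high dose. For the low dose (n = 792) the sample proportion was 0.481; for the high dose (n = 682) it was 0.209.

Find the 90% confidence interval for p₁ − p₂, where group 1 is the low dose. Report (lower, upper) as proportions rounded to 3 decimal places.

(0.233, 0.311)

Each SE is √(p̂(1−p̂)/n): √(0.4810·0.5190/792) = 0.01775 and √(0.2090·0.7910/682) = 0.01557.
SE(p̂₁ − p̂₂) = √(SE₁² + SE₂²) = √(0.0003150625 + 0.0002424249) = 0.02361, since the two samples are independent.
At 90% confidence z* = 1.645; margin = 1.645 × 0.02361 = 0.03884.
The difference is 0.4810 − 0.2090 = 0.2720, so the interval is 0.2720 ± 0.03884 = (0.233, 0.311).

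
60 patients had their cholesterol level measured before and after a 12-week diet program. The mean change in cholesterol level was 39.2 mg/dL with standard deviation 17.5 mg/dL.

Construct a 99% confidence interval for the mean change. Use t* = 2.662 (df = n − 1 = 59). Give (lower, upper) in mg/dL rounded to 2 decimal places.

Paired design: SE = s_d/√n = 17.5/√60 = 2.2592.
t* = 2.662; margin of error = 2.662 × 2.2592 = 6.0140.
39.2 ± 6.0140 → (33.19, 45.21).

(33.19, 45.21)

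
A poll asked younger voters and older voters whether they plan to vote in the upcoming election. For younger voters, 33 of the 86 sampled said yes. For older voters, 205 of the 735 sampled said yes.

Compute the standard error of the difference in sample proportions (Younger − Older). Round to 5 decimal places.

0.05499

First, p̂₁ = 33/86 = 0.3837; p̂₂ = 205/735 = 0.2789.
The two standard errors are √(0.3837×0.6163/86) = 0.05244 and √(0.2789×0.7211/735) = 0.01654.
Because the samples are independent, SE_diff = √(0.05244² + 0.01654²) = 0.05499.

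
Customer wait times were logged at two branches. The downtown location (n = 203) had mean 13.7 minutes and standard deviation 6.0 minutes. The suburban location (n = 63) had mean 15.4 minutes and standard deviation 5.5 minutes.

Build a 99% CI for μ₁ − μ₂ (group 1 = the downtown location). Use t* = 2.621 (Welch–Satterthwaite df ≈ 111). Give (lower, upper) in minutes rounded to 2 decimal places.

SE₁ = s₁/√n₁ = 6.0/√203 = 0.4211; SE₂ = 5.5/√63 = 0.6929.
Independent samples, unequal variances: SE_diff = √(SE₁² + SE₂²) = √(0.17732521 + 0.48011041) = 0.8108.
t* = 2.621, so margin of error = 2.621 × 0.8108 = 2.1251.
Difference in means = 13.7 − 15.4 = -1.7000.
-1.7000 ± 2.1251 → (-3.83, 0.43).

(-3.83, 0.43)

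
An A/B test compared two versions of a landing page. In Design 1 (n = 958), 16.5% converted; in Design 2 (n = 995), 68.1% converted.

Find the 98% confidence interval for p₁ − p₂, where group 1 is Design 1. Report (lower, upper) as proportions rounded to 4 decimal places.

The two standard errors are √(0.1650×0.8350/958) = 0.01199 and √(0.6810×0.3190/995) = 0.01478.
Because the samples are independent, SE_diff = √(0.01199² + 0.01478²) = 0.01903.
Using z* = 2.326 for 98%, ME = 2.326 × 0.01903 = 0.04426.
p̂₁ − p̂₂ = -0.5160; interval -0.5160 ± 0.04426 gives (-0.5603, -0.4717).

(-0.5603, -0.4717)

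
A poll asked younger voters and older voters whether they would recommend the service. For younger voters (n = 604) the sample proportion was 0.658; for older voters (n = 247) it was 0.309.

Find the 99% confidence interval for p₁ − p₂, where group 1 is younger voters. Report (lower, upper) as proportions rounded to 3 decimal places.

(0.258, 0.440)

Each SE is √(p̂(1−p̂)/n): √(0.6580·0.3420/604) = 0.01930 and √(0.3090·0.6910/247) = 0.02940.
SE(p̂₁ − p̂₂) = √(SE₁² + SE₂²) = √(0.00037249 + 0.00086436) = 0.03517, since the two samples are independent.
At 99% confidence z* = 2.576; margin = 2.576 × 0.03517 = 0.09060.
The difference is 0.6580 − 0.3090 = 0.3490, so the interval is 0.3490 ± 0.09060 = (0.258, 0.440).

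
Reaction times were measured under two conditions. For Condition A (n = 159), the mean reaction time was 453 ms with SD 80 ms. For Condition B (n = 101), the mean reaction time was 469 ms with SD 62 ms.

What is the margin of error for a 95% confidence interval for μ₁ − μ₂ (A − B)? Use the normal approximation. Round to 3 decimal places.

17.345

SE₁ = s₁/√n₁ = 80/√159 = 6.3444; SE₂ = 62/√101 = 6.1692.
Independent samples, unequal variances: SE_diff = √(SE₁² + SE₂²) = √(40.25141136 + 38.05902864) = 8.8493.
z* = 1.960, so margin of error = 1.960 × 8.8493 = 17.3446.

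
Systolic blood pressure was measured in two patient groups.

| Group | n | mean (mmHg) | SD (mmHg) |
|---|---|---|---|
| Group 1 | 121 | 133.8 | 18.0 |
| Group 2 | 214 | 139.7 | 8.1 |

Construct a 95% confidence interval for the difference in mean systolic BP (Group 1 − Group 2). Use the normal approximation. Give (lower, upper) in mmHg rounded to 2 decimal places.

Standard errors of each mean: 18.0/√121 = 1.6364 and 8.1/√214 = 0.5537.
SE(x̄₁ − x̄₂) = √(1.6364² + 0.5537²) = 1.7275 for independent samples with unequal variances.
With z* = 1.960, the margin is 1.960 × 1.7275 = 3.3859.
x̄₁ − x̄₂ = 133.8 − 139.7 = -5.9000; the interval is -5.9000 ± 3.3859 = (-9.29, -2.51).

(-9.29, -2.51)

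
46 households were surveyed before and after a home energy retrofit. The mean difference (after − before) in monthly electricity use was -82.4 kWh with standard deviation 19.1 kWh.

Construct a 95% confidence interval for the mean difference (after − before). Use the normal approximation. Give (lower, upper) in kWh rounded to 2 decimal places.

(-87.92, -76.88)

This is a matched-pairs design, so SE = s_d/√n = 19.1/√46 = 2.8161.
Margin = 1.960 × 2.8161 = 5.5196; the interval is -82.4 ± 5.5196 = (-87.92, -76.88).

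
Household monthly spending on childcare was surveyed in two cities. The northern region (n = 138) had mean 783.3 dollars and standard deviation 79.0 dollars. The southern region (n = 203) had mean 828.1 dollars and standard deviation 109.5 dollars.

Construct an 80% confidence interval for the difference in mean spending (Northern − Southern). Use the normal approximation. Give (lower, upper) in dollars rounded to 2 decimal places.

(-57.89, -31.71)

SE₁ = s₁/√n₁ = 79.0/√138 = 6.7249; SE₂ = 109.5/√203 = 7.6854.
Independent samples, unequal variances: SE_diff = √(SE₁² + SE₂²) = √(45.22428001 + 59.06537316) = 10.2122.
z* = 1.282, so margin of error = 1.282 × 10.2122 = 13.0920.
Difference in means = 783.3 − 828.1 = -44.8000.
-44.8000 ± 13.0920 → (-57.89, -31.71).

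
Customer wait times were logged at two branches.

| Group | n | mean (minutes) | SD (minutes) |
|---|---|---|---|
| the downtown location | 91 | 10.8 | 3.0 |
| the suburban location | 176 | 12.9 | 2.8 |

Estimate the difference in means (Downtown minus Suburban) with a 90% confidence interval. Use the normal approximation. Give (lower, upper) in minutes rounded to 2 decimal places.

Standard errors of each mean: 3.0/√91 = 0.3145 and 2.8/√176 = 0.2111.
SE(x̄₁ − x̄₂) = √(0.3145² + 0.2111²) = 0.3788 for independent samples with unequal variances.
With z* = 1.645, the margin is 1.645 × 0.3788 = 0.6231.
x̄₁ − x̄₂ = 10.8 − 12.9 = -2.1000; the interval is -2.1000 ± 0.6231 = (-2.72, -1.48).

(-2.72, -1.48)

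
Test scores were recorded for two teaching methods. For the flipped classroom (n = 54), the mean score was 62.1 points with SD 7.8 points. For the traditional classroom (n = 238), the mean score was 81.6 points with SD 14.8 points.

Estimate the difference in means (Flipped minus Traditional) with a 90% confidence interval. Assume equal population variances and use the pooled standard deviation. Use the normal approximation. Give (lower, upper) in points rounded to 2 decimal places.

(-22.92, -16.08)

s_p = √[((n₁−1)s₁² + (n₂−1)s₂²)/(n₁+n₂−2)] = √[(53·7.8² + 237·14.8²)/290] = 13.7887.
SE = 13.7887·√(1/54 + 1/238) = 2.0784.
With z* = 1.645, margin = 1.645 × 2.0784 = 3.4190.
x̄₁ − x̄₂ = 62.1 − 81.6 = -19.5000; interval -19.5000 ± 3.4190 = (-22.92, -16.08).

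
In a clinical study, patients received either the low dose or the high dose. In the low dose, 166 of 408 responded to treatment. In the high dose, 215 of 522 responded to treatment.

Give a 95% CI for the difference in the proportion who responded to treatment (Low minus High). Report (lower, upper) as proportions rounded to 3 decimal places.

(-0.069, 0.059)

Sample proportions: 166/408 = 0.4069, 215/522 = 0.4119.
Each SE is √(p̂(1−p̂)/n): √(0.4069·0.5931/408) = 0.02432 and √(0.4119·0.5881/522) = 0.02154.
SE(p̂₁ − p̂₂) = √(SE₁² + SE₂²) = √(0.0005914624 + 0.0004639716) = 0.03249, since the two samples are independent.
At 95% confidence z* = 1.960; margin = 1.960 × 0.03249 = 0.06368.
The difference is 0.4069 − 0.4119 = -0.0050, so the interval is -0.0050 ± 0.06368 = (-0.069, 0.059).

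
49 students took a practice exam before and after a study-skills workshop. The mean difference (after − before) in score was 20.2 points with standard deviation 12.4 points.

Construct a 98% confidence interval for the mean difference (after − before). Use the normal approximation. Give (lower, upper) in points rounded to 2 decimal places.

Paired design: SE = s_d/√n = 12.4/√49 = 1.7714.
z* = 2.326; margin of error = 2.326 × 1.7714 = 4.1203.
20.2 ± 4.1203 → (16.08, 24.32).

(16.08, 24.32)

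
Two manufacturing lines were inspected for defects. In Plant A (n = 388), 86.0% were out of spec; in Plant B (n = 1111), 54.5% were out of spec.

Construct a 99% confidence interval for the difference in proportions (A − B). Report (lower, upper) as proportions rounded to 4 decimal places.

SE₁ = √(p̂₁(1−p̂₁)/n₁) = √(0.8600·0.1400/388) = 0.01762; SE₂ = √(0.5450·0.4550/1111) = 0.01494.
Independent samples: SE of the difference = √(SE₁² + SE₂²) = √(0.0003104644 + 0.0002232036) = 0.02310.
z* for 99% confidence is 2.576, so the margin of error is 2.576 × 0.02310 = 0.05951.
Point estimate p̂₁ − p̂₂ = 0.8600 − 0.5450 = 0.3150.
0.3150 ± 0.05951 → (0.2555, 0.3745).

(0.2555, 0.3745)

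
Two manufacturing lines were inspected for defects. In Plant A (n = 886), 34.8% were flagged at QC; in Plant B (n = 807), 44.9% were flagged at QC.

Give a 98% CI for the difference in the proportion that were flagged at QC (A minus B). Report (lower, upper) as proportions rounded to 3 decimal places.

(-0.156, -0.046)

The two standard errors are √(0.3480×0.6520/886) = 0.01600 and √(0.4490×0.5510/807) = 0.01751.
Because the samples are independent, SE_diff = √(0.01600² + 0.01751²) = 0.02372.
Using z* = 2.326 for 98%, ME = 2.326 × 0.02372 = 0.05517.
p̂₁ − p̂₂ = -0.1010; interval -0.1010 ± 0.05517 gives (-0.156, -0.046).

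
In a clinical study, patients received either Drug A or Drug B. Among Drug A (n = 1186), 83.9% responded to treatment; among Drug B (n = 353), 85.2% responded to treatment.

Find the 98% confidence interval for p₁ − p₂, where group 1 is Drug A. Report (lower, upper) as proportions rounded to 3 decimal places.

Each SE is √(p̂(1−p̂)/n): √(0.8390·0.1610/1186) = 0.01067 and √(0.8520·0.1480/353) = 0.01890.
SE(p̂₁ − p̂₂) = √(SE₁² + SE₂²) = √(0.0001138489 + 0.00035721) = 0.02170, since the two samples are independent.
At 98% confidence z* = 2.326; margin = 2.326 × 0.02170 = 0.05047.
The difference is 0.8390 − 0.8520 = -0.0130, so the interval is -0.0130 ± 0.05047 = (-0.063, 0.037).

(-0.063, 0.037)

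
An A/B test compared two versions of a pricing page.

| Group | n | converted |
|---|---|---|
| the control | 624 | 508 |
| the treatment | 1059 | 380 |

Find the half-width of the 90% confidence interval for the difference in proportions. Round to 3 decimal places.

First, p̂₁ = 508/624 = 0.8141; p̂₂ = 380/1059 = 0.3588.
The two standard errors are √(0.8141×0.1859/624) = 0.01557 and √(0.3588×0.6412/1059) = 0.01474.
Because the samples are independent, SE_diff = √(0.01557² + 0.01474²) = 0.02144.
Using z* = 1.645 for 90%, ME = 1.645 × 0.02144 = 0.03527.

0.035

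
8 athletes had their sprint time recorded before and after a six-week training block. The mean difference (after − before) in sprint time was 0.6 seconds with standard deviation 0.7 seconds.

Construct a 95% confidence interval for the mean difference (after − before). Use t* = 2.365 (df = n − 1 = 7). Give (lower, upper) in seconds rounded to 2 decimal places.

(0.01, 1.19)

Paired design: SE = s_d/√n = 0.7/√8 = 0.2475.
t* = 2.365; margin of error = 2.365 × 0.2475 = 0.5853.
0.6 ± 0.5853 → (0.01, 1.19).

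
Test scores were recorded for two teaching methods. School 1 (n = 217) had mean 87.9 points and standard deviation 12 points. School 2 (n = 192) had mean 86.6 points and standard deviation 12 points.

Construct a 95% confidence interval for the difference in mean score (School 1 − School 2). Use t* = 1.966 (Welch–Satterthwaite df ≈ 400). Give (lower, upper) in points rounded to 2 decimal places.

SE₁ = s₁/√n₁ = 12/√217 = 0.8146; SE₂ = 12/√192 = 0.8660.
Independent samples, unequal variances: SE_diff = √(SE₁² + SE₂²) = √(0.66357316 + 0.749956) = 1.1889.
t* = 1.966, so margin of error = 1.966 × 1.1889 = 2.3374.
Difference in means = 87.9 − 86.6 = 1.3000.
1.3000 ± 2.3374 → (-1.04, 3.64).

(-1.04, 3.64)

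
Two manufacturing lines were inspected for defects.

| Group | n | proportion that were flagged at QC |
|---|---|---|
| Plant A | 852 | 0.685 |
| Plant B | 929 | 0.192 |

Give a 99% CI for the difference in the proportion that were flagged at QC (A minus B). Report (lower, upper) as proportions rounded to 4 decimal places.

SE₁ = √(p̂₁(1−p̂₁)/n₁) = √(0.6850·0.3150/852) = 0.01591; SE₂ = √(0.1920·0.8080/929) = 0.01292.
Independent samples: SE of the difference = √(SE₁² + SE₂²) = √(0.0002531281 + 0.0001669264) = 0.02050.
z* for 99% confidence is 2.576, so the margin of error is 2.576 × 0.02050 = 0.05281.
Point estimate p̂₁ − p̂₂ = 0.6850 − 0.1920 = 0.4930.
0.4930 ± 0.05281 → (0.4402, 0.5458).

(0.4402, 0.5458)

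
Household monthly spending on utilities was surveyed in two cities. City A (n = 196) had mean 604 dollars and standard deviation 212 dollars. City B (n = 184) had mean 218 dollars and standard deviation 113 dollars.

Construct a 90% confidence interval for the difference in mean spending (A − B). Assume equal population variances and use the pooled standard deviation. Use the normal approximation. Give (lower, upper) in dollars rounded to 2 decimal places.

Pooled variance s_p² = [195·212² + 183·113²] / (196+184−2) = 29367.2143, so s_p = 171.3687.
SE_diff = s_p·√(1/n₁ + 1/n₂) = 171.3687·√(1/196 + 1/184) = 17.5908.
z* = 1.645; margin = 1.645 × 17.5908 = 28.9369.
Difference = 604 − 218 = 386.0000.
386.0000 ± 28.9369 → (357.06, 414.94).

(357.06, 414.94)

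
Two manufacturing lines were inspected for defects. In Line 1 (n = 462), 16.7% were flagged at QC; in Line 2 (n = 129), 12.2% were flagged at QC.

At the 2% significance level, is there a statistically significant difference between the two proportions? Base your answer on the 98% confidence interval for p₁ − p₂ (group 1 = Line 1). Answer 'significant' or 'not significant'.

The two standard errors are √(0.1670×0.8330/462) = 0.01735 and √(0.1220×0.8780/129) = 0.02882.
Because the samples are independent, SE_diff = √(0.01735² + 0.02882²) = 0.03364.
Using z* = 2.326 for 98%, ME = 2.326 × 0.03364 = 0.07825.
p̂₁ − p̂₂ = 0.0450; interval 0.0450 ± 0.07825 gives (-0.03325, 0.12325).
The interval (-0.03325, 0.12325) contains 0, so the difference is not significant.

not significant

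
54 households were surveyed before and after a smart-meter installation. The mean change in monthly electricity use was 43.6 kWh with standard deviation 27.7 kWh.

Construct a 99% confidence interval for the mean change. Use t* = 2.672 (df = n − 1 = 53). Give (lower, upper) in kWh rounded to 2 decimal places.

(33.53, 53.67)

Paired design: SE = s_d/√n = 27.7/√54 = 3.7695.
t* = 2.672; margin of error = 2.672 × 3.7695 = 10.0721.
43.6 ± 10.0721 → (33.53, 53.67).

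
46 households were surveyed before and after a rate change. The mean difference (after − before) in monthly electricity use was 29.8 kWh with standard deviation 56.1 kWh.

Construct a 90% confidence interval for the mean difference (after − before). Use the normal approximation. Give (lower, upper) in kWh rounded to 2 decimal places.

Paired design: SE = s_d/√n = 56.1/√46 = 8.2715.
z* = 1.645; margin of error = 1.645 × 8.2715 = 13.6066.
29.8 ± 13.6066 → (16.19, 43.41).

(16.19, 43.41)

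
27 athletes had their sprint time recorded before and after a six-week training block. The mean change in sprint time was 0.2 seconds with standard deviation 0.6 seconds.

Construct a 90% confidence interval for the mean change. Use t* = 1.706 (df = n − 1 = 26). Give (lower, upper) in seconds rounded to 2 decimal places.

(0.00, 0.40)

Paired design: SE = s_d/√n = 0.6/√27 = 0.1155.
t* = 1.706; margin of error = 1.706 × 0.1155 = 0.1970.
0.2 ± 0.1970 → (0.00, 0.40).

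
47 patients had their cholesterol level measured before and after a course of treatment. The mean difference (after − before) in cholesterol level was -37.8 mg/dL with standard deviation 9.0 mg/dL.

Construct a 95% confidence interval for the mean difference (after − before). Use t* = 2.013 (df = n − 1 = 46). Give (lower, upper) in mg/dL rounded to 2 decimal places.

Paired design: SE = s_d/√n = 9.0/√47 = 1.3128.
t* = 2.013; margin of error = 2.013 × 1.3128 = 2.6427.
-37.8 ± 2.6427 → (-40.44, -35.16).

(-40.44, -35.16)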